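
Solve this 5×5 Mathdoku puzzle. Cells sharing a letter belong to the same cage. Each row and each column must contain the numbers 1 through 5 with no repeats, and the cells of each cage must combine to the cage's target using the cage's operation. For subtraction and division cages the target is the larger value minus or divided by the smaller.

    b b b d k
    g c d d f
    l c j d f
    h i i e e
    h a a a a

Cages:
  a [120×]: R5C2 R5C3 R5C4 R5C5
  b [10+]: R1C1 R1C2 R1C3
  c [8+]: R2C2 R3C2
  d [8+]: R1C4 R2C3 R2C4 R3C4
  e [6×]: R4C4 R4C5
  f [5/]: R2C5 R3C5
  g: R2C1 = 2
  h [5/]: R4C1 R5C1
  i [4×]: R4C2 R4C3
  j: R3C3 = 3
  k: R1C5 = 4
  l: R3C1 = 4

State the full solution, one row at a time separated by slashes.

3 2 5 1 4 / 2 3 1 4 5 / 4 5 3 2 1 / 5 1 4 3 2 / 1 4 2 5 3

Cage k is a single given cell, so R1C5 = 4.
G is a freebie, which forces R2C1 = 2.
2 is placed in row 2, which forces R2C3 = 1.
Row 2 already has 1, so R2C5 = 5.
Cage l is a single given cell, leaving R3C1 = 4.
J is a freebie, so R3C3 = 3.
Column 5 now contains 5, leaving R3C5 = 1.
Column 3 already has 1; hence R4C3 = 4.
Cage d needs sum 8; hence R1C4 = 1.
Row 2 now contains 5; hence R2C2 = 3.
Cage d needs sum 8, leaving R2C4 = 4.
Row 3 already has 3, so R3C2 = 5.
1 is placed in row 3; hence R3C4 = 2.
4 is placed in row 4, so R4C2 = 1.
Column 4 already has 2, which forces R4C4 = 3.
3 is placed in row 4, which forces R4C5 = 2.
Column 4 now contains 3, which forces R5C4 = 5.
Column 5 now contains 2, leaving R5C5 = 3.
Cage b has sum 10, leaving R1C1 = 3.
Column 2 already has 5, leaving R1C2 = 2.
The 3 cells of cage b must have sum 10, leaving R1C3 = 5.
Row 4 already has 1; hence R4C1 = 5.
Row 5 already has 5, leaving R5C1 = 1.
Cage a has product 120, so R5C2 = 4.
Row 5 already has 5, leaving R5C3 = 2.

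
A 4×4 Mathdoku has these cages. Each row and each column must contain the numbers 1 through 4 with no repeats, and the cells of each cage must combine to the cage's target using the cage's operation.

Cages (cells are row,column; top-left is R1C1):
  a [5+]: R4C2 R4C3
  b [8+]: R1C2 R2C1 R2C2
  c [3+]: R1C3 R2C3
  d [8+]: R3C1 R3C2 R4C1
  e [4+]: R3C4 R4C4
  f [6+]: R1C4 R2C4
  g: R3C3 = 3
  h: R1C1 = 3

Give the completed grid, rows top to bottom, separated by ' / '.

H is a freebie; hence R1C1 = 3.
Cage g is a single given cell, which forces R3C3 = 3.
Row 3 already has 3; hence R3C4 = 1.
1 is placed in column 4, which forces R4C4 = 3.
The 3 cells of cage d must have sum 8, leaving R3C1 = 4.
Cage d has sum 8, so R3C2 = 2.
Cage d needs sum 8, so R4C1 = 2.
Cage b needs sum 8, leaving R1C2 = 4.
Row 1 now contains 4, so R1C4 = 2.
Column 1 now contains 2, which forces R2C1 = 1.
Cage b has sum 8, which forces R2C2 = 3.
1 is placed in row 2, which forces R2C3 = 2.
Column 4 now contains 2; hence R2C4 = 4.
Column 2 now contains 4, which forces R4C2 = 1.
Row 4 already has 1, which forces R4C3 = 4.
Row 1 now contains 2, leaving R1C3 = 1.

3 4 1 2 / 1 3 2 4 / 4 2 3 1 / 2 1 4 3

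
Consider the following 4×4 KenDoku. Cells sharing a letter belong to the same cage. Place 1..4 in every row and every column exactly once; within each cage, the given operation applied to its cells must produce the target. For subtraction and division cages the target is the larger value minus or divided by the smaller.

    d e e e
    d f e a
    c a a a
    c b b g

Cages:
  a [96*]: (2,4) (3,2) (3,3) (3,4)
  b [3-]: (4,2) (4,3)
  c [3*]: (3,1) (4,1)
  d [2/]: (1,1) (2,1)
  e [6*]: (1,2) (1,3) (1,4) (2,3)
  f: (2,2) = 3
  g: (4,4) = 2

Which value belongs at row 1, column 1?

F is a freebie, which forces (2,2) = 3.
The 4 cells of cage e must have product 6, leaving (2,3) = 1.
The 4 cells of cage a must have product 96, leaving (2,4) = 4.
1 is placed in column 3; hence (4,3) = 4.
G is a freebie, leaving (4,4) = 2.
4 is placed in row 2, which forces (2,1) = 2.
Cage a has product 96, which forces (3,2) = 4.
The 4 cells of cage a must have product 96, so (3,3) = 2.
Column 4 now contains 2, which forces (3,4) = 3.
4 is placed in row 4, which forces (4,2) = 1.
Column 2 now contains 1, so (1,2) = 2.
2 is placed in column 3; hence (1,3) = 3.
Column 4 already has 3, so (1,4) = 1.
3 is placed in row 3, so (3,1) = 1.
Row 4 now contains 1, so (4,1) = 3.
1 is placed in row 1, which forces (1,1) = 4.
The full grid is 4 2 3 1 / 2 3 1 4 / 1 4 2 3 / 3 1 4 2.

4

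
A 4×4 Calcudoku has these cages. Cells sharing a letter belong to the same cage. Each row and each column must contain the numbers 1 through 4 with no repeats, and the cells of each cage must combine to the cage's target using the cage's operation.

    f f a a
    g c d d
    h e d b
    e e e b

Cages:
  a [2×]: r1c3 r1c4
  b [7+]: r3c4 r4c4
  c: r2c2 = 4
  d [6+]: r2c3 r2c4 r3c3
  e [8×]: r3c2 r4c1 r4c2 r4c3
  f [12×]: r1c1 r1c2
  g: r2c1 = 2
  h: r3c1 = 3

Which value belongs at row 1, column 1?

G is a freebie, which forces r2c1 = 2.
C is a freebie, leaving r2c2 = 4.
H is a freebie; hence r3c1 = 3.
The 4 cells of cage e must have product 8, so r3c2 = 1.
Row 3 already has 1; hence r3c3 = 2.
Row 3 already has 3, leaving r3c4 = 4.
Column 2 already has 4; hence r4c2 = 2.
Column 4 already has 4, leaving r4c4 = 3.
Column 1 already has 3; hence r1c1 = 4.
Column 2 already has 4, so r1c2 = 3.
2 is placed in column 3, leaving r1c3 = 1.
Cage a needs two cells with product 2, so r1c4 = 2.
Cage d has sum 6, leaving r2c3 = 3.
Column 4 already has 3, leaving r2c4 = 1.
4 is placed in column 1, which forces r4c1 = 1.
1 is placed in column 3; hence r4c3 = 4.
Filled in: 4 3 1 2 / 2 4 3 1 / 3 1 2 4 / 1 2 4 3.

4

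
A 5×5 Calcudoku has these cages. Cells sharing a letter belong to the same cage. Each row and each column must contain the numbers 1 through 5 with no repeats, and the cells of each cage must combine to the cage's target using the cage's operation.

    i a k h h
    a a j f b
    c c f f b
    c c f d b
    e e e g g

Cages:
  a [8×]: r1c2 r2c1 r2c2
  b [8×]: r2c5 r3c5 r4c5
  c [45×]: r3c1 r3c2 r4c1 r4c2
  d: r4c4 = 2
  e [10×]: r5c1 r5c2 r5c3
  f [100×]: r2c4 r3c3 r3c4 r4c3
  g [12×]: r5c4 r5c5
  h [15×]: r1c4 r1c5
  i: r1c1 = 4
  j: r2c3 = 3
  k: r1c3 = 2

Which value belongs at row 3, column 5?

Cage i is given; hence r1c1 = 4.
Cage k is given, which forces r1c3 = 2.
Cage j is given, so r2c3 = 3.
Cage d is a single given cell, leaving r4c4 = 2.
Row 1 already has 2; hence r1c2 = 1.
Cage a has product 8, which forces r2c1 = 2.
Cage a needs product 8, which forces r2c2 = 4.
Row 2 now contains 4, so r2c5 = 1.
Column 5 already has 1, which forces r4c5 = 4.
4 is placed in column 5, which forces r5c5 = 3.
Cage h needs two cells with product 15, leaving r1c4 = 3.
Column 5 already has 3, so r1c5 = 5.
Row 2 now contains 1, leaving r2c4 = 5.
4 is placed in column 5, so r3c5 = 2.
The 3 cells of cage e must have product 10, leaving r5c2 = 2.
3 is placed in row 5, leaving r5c4 = 4.
The 4 cells of cage f must have product 100, leaving r3c3 = 4.
4 is placed in column 4, so r3c4 = 1.
The 4 cells of cage f must have product 100, leaving r4c3 = 5.
5 is placed in column 3; hence r5c3 = 1.
Row 3 now contains 1, so r3c1 = 3.
Cage c has product 45, so r3c2 = 5.
Cage c needs product 45; hence r4c1 = 1.
Row 4 now contains 5, which forces r4c2 = 3.
Row 5 now contains 1, which forces r5c1 = 5.
The full grid is 4 1 2 3 5 / 2 4 3 5 1 / 3 5 4 1 2 / 1 3 5 2 4 / 5 2 1 4 3.

2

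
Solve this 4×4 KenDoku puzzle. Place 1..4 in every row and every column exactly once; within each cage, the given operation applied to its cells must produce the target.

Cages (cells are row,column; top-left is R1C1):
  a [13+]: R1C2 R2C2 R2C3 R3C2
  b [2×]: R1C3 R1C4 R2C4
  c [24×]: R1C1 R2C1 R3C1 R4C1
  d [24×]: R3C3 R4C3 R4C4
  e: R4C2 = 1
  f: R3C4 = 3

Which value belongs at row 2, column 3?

Cage b needs product 2; hence R1C3 = 1.
The 3 cells of cage b must have product 2, so R1C4 = 2.
Cage a needs sum 13, so R2C3 = 4.
The 3 cells of cage b must have product 2, leaving R2C4 = 1.
Cage f is given, so R3C4 = 3.
Cage e is a single given cell, so R4C2 = 1.
Column 4 now contains 3; hence R4C4 = 4.
Cage c needs product 24, so R1C1 = 4.
4 is placed in row 1; hence R1C2 = 3.
Column 2 now contains 3, which forces R2C2 = 2.
Cage c needs product 24, leaving R3C1 = 1.
2 is placed in column 2, so R3C2 = 4.
Row 3 already has 3; hence R3C3 = 2.
Cage d needs product 24, so R4C3 = 3.
Row 2 now contains 2, which forces R2C1 = 3.
3 is placed in row 4; hence R4C1 = 2.
Filled in: 4 3 1 2 / 3 2 4 1 / 1 4 2 3 / 2 1 3 4.

4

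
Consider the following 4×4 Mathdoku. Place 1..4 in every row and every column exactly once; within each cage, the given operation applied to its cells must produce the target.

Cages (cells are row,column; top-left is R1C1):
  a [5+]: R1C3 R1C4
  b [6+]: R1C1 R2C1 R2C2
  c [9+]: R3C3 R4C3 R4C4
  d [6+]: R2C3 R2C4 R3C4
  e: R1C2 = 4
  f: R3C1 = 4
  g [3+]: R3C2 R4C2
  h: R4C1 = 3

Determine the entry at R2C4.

4

Cage e is a single given cell; hence R1C2 = 4.
Cage f is given, which forces R3C1 = 4.
H is a freebie, leaving R4C1 = 3.
The 3 cells of cage b must have sum 6, so R2C2 = 3.
The 3 cells of cage c must have sum 9; hence R3C3 = 3.
Column 3 now contains 3, so R1C3 = 2.
Cage a's pair has sum 5, so R1C4 = 3.
The 3 cells of cage d must have sum 6, which forces R2C3 = 1.
Cage d has sum 6; hence R2C4 = 4.
Cage d needs sum 6, leaving R3C4 = 1.
Column 3 now contains 2; hence R4C3 = 4.
Column 4 already has 4, leaving R4C4 = 2.
Row 1 already has 2, so R1C1 = 1.
Row 2 now contains 1, so R2C1 = 2.
Row 3 already has 1, which forces R3C2 = 2.
Row 4 now contains 2, which forces R4C2 = 1.
Filled in: 1 4 2 3 / 2 3 1 4 / 4 2 3 1 / 3 1 4 2.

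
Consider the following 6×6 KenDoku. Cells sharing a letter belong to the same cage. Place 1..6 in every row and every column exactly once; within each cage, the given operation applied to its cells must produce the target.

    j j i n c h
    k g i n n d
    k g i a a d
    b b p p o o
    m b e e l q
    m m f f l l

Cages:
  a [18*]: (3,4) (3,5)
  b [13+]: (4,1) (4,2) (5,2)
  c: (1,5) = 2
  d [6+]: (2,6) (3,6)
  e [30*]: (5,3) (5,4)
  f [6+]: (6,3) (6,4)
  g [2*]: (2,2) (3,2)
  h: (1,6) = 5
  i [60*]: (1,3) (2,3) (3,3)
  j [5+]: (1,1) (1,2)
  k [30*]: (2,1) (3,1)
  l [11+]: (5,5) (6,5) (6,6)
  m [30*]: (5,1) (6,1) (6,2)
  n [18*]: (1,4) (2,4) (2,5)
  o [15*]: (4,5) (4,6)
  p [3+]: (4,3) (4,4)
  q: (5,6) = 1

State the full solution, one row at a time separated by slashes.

Cage c is given, so (1,5) = 2.
Cage h is given, leaving (1,6) = 5.
5 is placed in column 6, which forces (4,6) = 3.
Q is a freebie; hence (5,6) = 1.
3 is placed in row 4, so (4,5) = 5.
Row 3 needs a 1, and only (3,2) is open for it.
Cage j needs two cells with sum 5, which forces (1,1) = 1.
1 is placed in column 2, so (1,2) = 4.
1 is placed in column 2, leaving (2,2) = 2.
Row 2 already has 2, leaving (2,6) = 4.
Column 6 now contains 4; hence (3,6) = 2.
2 is placed in column 2, which forces (4,2) = 6.
Column 6 now contains 2, leaving (6,6) = 6.
The 3 cells of cage i must have product 60, leaving (1,3) = 3.
Row 1 already has 3, which forces (1,4) = 6.
The 3 cells of cage i must have product 60; hence (2,3) = 5.
Cage i has product 60, leaving (3,3) = 4.
6 is placed in column 4, which forces (3,4) = 3.
Row 3 now contains 3; hence (3,5) = 6.
Column 3 already has 5, which forces (5,3) = 6.
6 is placed in column 4, leaving (5,4) = 5.
Cage l needs sum 11, which forces (5,5) = 4.
Cage l needs sum 11, so (6,5) = 1.
Row 2 now contains 5, so (2,1) = 6.
Column 4 already has 3, which forces (2,4) = 1.
Column 5 now contains 1, leaving (2,5) = 3.
Row 3 now contains 6; hence (3,1) = 5.
Cage b needs sum 13, which forces (4,1) = 4.
Column 4 now contains 1; hence (4,4) = 2.
Row 5 now contains 5, leaving (5,2) = 3.
3 is placed in column 2, which forces (6,2) = 5.
Row 6 now contains 1, so (6,3) = 2.
The two cells of cage f must have sum 6, which forces (6,4) = 4.
2 is placed in row 4, leaving (4,3) = 1.
3 is placed in row 5, which forces (5,1) = 2.
2 is placed in row 6, so (6,1) = 3.

1 4 3 6 2 5 / 6 2 5 1 3 4 / 5 1 4 3 6 2 / 4 6 1 2 5 3 / 2 3 6 5 4 1 / 3 5 2 4 1 6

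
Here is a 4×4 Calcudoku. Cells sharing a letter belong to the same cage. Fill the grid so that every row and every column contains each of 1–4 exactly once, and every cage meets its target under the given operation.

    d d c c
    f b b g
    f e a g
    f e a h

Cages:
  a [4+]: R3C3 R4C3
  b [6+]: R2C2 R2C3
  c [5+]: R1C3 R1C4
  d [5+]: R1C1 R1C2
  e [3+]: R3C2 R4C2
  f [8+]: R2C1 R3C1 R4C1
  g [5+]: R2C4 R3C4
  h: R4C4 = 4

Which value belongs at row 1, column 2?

3

H is a freebie, leaving R4C4 = 4.
Row 2 needs a 1, and only R2C1 is open for it.
Cage f has sum 8, which forces R3C1 = 4.
1 is placed in column 1; hence R4C1 = 3.
3 is placed in row 4, leaving R4C3 = 1.
3 is placed in column 1, leaving R1C1 = 2.
Cage d's pair has sum 5, leaving R1C2 = 3.
Row 1 now contains 3, leaving R1C3 = 4.
Row 1 now contains 3; hence R1C4 = 1.
4 is placed in column 3, so R2C3 = 2.
2 is placed in row 2; hence R2C4 = 3.
The two cells of cage e must have sum 3; hence R3C2 = 1.
Column 3 now contains 1, which forces R3C3 = 3.
Column 4 now contains 3, leaving R3C4 = 2.
1 is placed in row 4, so R4C2 = 2.
2 is placed in row 2, so R2C2 = 4.
Completed grid: 2 3 4 1 / 1 4 2 3 / 4 1 3 2 / 3 2 1 4.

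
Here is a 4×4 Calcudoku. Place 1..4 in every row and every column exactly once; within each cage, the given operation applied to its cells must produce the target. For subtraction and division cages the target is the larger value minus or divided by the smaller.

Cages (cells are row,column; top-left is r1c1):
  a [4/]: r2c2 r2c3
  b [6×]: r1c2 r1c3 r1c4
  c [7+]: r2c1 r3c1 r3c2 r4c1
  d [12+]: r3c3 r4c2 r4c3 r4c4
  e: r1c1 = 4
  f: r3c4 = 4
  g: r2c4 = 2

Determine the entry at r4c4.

Cage e is given; hence r1c1 = 4.
Cage g is a single given cell; hence r2c4 = 2.
Cage c needs sum 7, which forces r3c2 = 1.
Cage f is a single given cell, leaving r3c4 = 4.
Column 2 now contains 1, so r2c2 = 4.
Cage a needs two cells with quotient 4, leaving r2c3 = 1.
Row 3 now contains 4, which forces r3c3 = 3.
4 is placed in column 2; hence r4c2 = 2.
2 is placed in row 4; hence r4c3 = 4.
The 4 cells of cage d must have sum 12, leaving r4c4 = 3.
Column 2 already has 2; hence r1c2 = 3.
Column 3 already has 3; hence r1c3 = 2.
Column 4 already has 3, leaving r1c4 = 1.
Row 2 already has 1, which forces r2c1 = 3.
Row 3 now contains 3, which forces r3c1 = 2.
Row 4 now contains 3; hence r4c1 = 1.
Completed grid: 4 3 2 1 / 3 4 1 2 / 2 1 3 4 / 1 2 4 3.

3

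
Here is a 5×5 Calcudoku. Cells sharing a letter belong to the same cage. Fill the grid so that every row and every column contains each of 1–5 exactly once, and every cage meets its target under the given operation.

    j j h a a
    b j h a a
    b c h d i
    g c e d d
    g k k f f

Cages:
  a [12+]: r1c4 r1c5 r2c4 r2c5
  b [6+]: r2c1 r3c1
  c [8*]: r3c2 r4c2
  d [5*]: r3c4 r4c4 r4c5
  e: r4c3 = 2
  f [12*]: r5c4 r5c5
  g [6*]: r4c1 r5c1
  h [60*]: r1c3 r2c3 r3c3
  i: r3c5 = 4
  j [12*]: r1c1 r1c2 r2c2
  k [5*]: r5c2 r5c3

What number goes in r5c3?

1

The 3 cells of cage d must have product 5, so r3c4 = 1.
I is a freebie, leaving r3c5 = 4.
Cage e is given, which forces r4c3 = 2.
Cage d has product 5; hence r4c4 = 5.
Cage d needs product 5, leaving r4c5 = 1.
Column 5 now contains 4, leaving r5c5 = 3.
Row 3 now contains 4, which forces r3c2 = 2.
Row 4 already has 2, which forces r4c1 = 3.
Row 4 already has 2, leaving r4c2 = 4.
Row 5 already has 3, so r5c1 = 2.
Row 5 already has 3, so r5c4 = 4.
Cage j needs product 12, which forces r1c1 = 4.
Cage b's pair has sum 6, leaving r2c1 = 1.
Row 2 now contains 1, so r2c2 = 3.
Row 2 already has 3, leaving r2c4 = 2.
Row 2 now contains 2, leaving r2c5 = 5.
2 is placed in row 3, leaving r3c1 = 5.
5 is placed in row 3, which forces r3c3 = 3.
Column 2 now contains 3, which forces r1c2 = 1.
Column 3 now contains 3, so r1c3 = 5.
2 is placed in column 4; hence r1c4 = 3.
Column 5 already has 5, so r1c5 = 2.
5 is placed in row 2, leaving r2c3 = 4.
1 is placed in column 2; hence r5c2 = 5.
Column 3 now contains 5; hence r5c3 = 1.
Completed grid: 4 1 5 3 2 / 1 3 4 2 5 / 5 2 3 1 4 / 3 4 2 5 1 / 2 5 1 4 3.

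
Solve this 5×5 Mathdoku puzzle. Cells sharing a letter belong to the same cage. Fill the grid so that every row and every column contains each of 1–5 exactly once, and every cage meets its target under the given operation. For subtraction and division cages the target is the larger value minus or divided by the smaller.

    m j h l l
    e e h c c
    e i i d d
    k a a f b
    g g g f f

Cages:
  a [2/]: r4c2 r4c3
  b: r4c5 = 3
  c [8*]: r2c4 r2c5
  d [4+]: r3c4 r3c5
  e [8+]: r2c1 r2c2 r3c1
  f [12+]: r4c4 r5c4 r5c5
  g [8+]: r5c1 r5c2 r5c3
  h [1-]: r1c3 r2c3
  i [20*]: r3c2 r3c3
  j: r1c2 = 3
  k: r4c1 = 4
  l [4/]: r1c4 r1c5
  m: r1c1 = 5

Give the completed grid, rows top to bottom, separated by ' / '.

5 3 2 1 4 / 1 5 3 4 2 / 2 4 5 3 1 / 4 2 1 5 3 / 3 1 4 2 5

Cage m is a single given cell; hence r1c1 = 5.
J is a freebie, which forces r1c2 = 3.
Cage k is a single given cell, leaving r4c1 = 4.
Cage b is a single given cell, leaving r4c5 = 3.
Cage d needs two cells with sum 4, so r3c4 = 3.
3 is placed in column 5, so r3c5 = 1.
Row 4 now contains 3, leaving r4c4 = 5.
3 is placed in column 4, leaving r5c4 = 2.
Cage l's pair has quotient 4, leaving r1c4 = 1.
Column 5 now contains 1; hence r1c5 = 4.
Cage e has sum 8, so r2c1 = 1.
The 3 cells of cage e must have sum 8, so r2c2 = 5.
Column 4 now contains 2; hence r2c4 = 4.
Cage c's pair has product 8, which forces r2c5 = 2.
Row 3 already has 1, so r3c1 = 2.
Column 2 already has 5, leaving r3c2 = 4.
4 is placed in row 3, so r3c3 = 5.
Column 1 already has 1, leaving r5c1 = 3.
Column 2 now contains 4; hence r5c2 = 1.
1 is placed in row 5, leaving r5c3 = 4.
Cage f needs sum 12; hence r5c5 = 5.
Row 1 already has 4, leaving r1c3 = 2.
2 is placed in row 2, so r2c3 = 3.
Column 2 already has 1; hence r4c2 = 2.
Cage a's pair has quotient 2, leaving r4c3 = 1.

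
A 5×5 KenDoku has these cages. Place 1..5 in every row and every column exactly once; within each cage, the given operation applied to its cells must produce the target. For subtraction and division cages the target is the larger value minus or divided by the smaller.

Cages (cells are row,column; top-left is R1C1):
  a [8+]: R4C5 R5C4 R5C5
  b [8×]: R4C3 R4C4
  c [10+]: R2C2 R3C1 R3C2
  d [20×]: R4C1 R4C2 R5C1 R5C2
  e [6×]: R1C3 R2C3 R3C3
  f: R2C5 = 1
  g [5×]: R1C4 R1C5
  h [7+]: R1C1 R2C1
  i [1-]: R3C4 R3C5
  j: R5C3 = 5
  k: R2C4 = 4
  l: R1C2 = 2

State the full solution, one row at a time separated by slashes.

4 2 3 1 5 / 3 5 2 4 1 / 2 3 1 5 4 / 5 1 4 2 3 / 1 4 5 3 2

L is a freebie, leaving R1C2 = 2.
Cage k is given, leaving R2C4 = 4.
F is a freebie; hence R2C5 = 1.
Column 4 already has 4, leaving R4C4 = 2.
Cage j is given; hence R5C3 = 5.
Cage g's pair has product 5, which forces R1C4 = 1.
Column 5 now contains 1; hence R1C5 = 5.
Row 4 now contains 2, which forces R4C3 = 4.
Row 4 now contains 4, so R4C5 = 3.
1 is placed in column 4, leaving R5C4 = 3.
Row 1 already has 5, leaving R1C1 = 4.
Row 1 now contains 1, leaving R1C3 = 3.
Cage h's pair has sum 7, which forces R2C1 = 3.
Row 2 now contains 3; hence R2C2 = 5.
The 3 cells of cage e must have product 6, so R2C3 = 2.
Cage e has product 6, leaving R3C3 = 1.
3 is placed in column 4, so R3C4 = 5.
The two cells of cage i must have difference 1; hence R3C5 = 4.
Column 2 already has 5, which forces R4C2 = 1.
Column 1 already has 4, so R5C1 = 1.
Column 2 already has 1, so R5C2 = 4.
Cage a needs sum 8, leaving R5C5 = 2.
Row 3 now contains 1, so R3C1 = 2.
Row 3 already has 4, so R3C2 = 3.
Row 4 already has 1, so R4C1 = 5.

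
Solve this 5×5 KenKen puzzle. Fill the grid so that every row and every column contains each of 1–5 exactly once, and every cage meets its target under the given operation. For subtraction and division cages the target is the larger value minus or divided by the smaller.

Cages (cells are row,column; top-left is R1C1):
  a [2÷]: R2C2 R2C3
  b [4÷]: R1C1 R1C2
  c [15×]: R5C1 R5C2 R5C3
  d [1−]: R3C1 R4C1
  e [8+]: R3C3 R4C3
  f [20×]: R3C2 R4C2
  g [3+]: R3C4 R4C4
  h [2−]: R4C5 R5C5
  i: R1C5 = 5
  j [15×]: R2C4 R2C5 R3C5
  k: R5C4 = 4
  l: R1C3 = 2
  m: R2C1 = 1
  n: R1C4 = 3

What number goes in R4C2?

5

Cage l is given, which forces R1C3 = 2.
N is a freebie, so R1C4 = 3.
Cage i is a single given cell, so R1C5 = 5.
Cage m is given, which forces R2C1 = 1.
Row 2 already has 1, which forces R2C3 = 4.
Row 2 already has 1, so R2C4 = 5.
Row 2 already has 1; hence R2C5 = 3.
Column 5 now contains 3, which forces R3C5 = 1.
K is a freebie; hence R5C4 = 4.
Row 5 already has 4; hence R5C5 = 2.
Column 1 now contains 1, leaving R1C1 = 4.
Cage b's pair has quotient 4; hence R1C2 = 1.
4 is placed in row 2, which forces R2C2 = 2.
1 is placed in row 3, so R3C4 = 2.
Cage g needs two cells with sum 3, which forces R4C4 = 1.
2 is placed in column 5, so R4C5 = 4.
The two cells of cage d must have difference 1, so R3C1 = 3.
The two cells of cage f must have product 20, so R3C2 = 4.
Row 3 already has 3, which forces R3C3 = 5.
Cage d's pair has difference 1, so R4C1 = 2.
Row 4 now contains 4; hence R4C2 = 5.
5 is placed in column 3, so R4C3 = 3.
Column 1 already has 3, which forces R5C1 = 5.
Column 2 already has 5, which forces R5C2 = 3.
The 3 cells of cage c must have product 15; hence R5C3 = 1.
Completed grid: 4 1 2 3 5 / 1 2 4 5 3 / 3 4 5 2 1 / 2 5 3 1 4 / 5 3 1 4 2.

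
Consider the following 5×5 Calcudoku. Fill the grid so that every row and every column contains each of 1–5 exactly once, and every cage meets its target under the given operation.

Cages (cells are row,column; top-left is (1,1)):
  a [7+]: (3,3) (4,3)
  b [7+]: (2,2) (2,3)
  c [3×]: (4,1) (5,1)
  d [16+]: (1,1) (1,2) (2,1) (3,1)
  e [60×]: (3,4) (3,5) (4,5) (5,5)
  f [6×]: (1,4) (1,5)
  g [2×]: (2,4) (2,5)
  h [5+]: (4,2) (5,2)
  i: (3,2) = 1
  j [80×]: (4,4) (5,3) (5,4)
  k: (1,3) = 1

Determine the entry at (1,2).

5

K is a freebie, leaving (1,3) = 1.
Cage i is a single given cell, which forces (3,2) = 1.
The 3 cells of cage j must have product 80; hence (4,4) = 4.
The 3 cells of cage j must have product 80, leaving (5,3) = 4.
Cage j has product 80, leaving (5,4) = 5.
In row 4, 1 can only go at (4,1), so (4,1) = 1.
Column 1 already has 1, leaving (5,1) = 3.
3 is placed in row 5, leaving (5,2) = 2.
Row 5 already has 2, so (5,5) = 1.
Cage d has sum 16, so (1,2) = 5.
5 is placed in column 2, leaving (2,2) = 4.
The two cells of cage g must have product 2, so (2,4) = 1.
Column 5 now contains 1; hence (2,5) = 2.
Cage e needs product 60, leaving (3,4) = 3.
The 4 cells of cage e must have product 60, which forces (3,5) = 4.
Column 2 already has 2, so (4,2) = 3.
Cage e has product 60, so (4,5) = 5.
Cage d has sum 16, so (1,1) = 4.
3 is placed in column 4, so (1,4) = 2.
Column 5 now contains 2, which forces (1,5) = 3.
Row 2 already has 2, so (2,1) = 5.
Row 2 already has 2; hence (2,3) = 3.
The 4 cells of cage d must have sum 16; hence (3,1) = 2.
Cage a's pair has sum 7, so (3,3) = 5.
Row 4 already has 5, leaving (4,3) = 2.
Completed grid: 4 5 1 2 3 / 5 4 3 1 2 / 2 1 5 3 4 / 1 3 2 4 5 / 3 2 4 5 1.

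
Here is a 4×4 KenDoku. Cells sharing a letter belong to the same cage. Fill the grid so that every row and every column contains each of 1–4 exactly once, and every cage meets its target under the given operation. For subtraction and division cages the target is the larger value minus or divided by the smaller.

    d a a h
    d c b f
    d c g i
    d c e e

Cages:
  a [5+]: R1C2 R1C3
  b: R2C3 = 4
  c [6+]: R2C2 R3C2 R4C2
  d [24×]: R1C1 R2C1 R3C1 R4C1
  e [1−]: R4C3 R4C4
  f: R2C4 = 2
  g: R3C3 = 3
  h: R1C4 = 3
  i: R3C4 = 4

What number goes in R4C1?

H is a freebie, which forces R1C4 = 3.
Cage b is a single given cell, which forces R2C3 = 4.
Cage f is a single given cell; hence R2C4 = 2.
Cage g is a single given cell; hence R3C3 = 3.
Cage i is a single given cell; hence R3C4 = 4.
Column 4 already has 4, which forces R4C4 = 1.
Cage a needs two cells with sum 5, so R1C2 = 4.
Cage a needs two cells with sum 5; hence R1C3 = 1.
Row 4 already has 1, so R4C3 = 2.
Row 1 already has 1, which forces R1C1 = 2.
Cage d has product 24, leaving R2C1 = 3.
Cage c has sum 6, leaving R2C2 = 1.
Cage d needs product 24; hence R3C1 = 1.
Cage c needs sum 6, which forces R3C2 = 2.
Cage d needs product 24, which forces R4C1 = 4.
Row 4 now contains 2, which forces R4C2 = 3.
The full grid is 2 4 1 3 / 3 1 4 2 / 1 2 3 4 / 4 3 2 1.

4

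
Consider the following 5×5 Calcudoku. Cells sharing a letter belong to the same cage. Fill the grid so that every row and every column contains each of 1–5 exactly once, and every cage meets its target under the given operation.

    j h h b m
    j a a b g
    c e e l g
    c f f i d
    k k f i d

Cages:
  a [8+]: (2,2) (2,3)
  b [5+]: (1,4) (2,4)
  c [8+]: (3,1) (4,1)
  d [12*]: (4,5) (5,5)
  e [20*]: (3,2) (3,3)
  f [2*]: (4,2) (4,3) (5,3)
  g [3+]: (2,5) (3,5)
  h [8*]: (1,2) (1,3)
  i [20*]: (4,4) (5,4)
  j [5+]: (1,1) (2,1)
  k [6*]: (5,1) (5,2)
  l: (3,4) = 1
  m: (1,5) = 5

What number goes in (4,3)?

2

Cage m is given, so (1,5) = 5.
Cage l is given; hence (3,4) = 1.
1 is placed in row 3; hence (3,5) = 2.
Cage f has product 2; hence (4,2) = 1.
The 3 cells of cage f must have product 2, which forces (4,3) = 2.
Cage f needs product 2, which forces (5,3) = 1.
Cage h's pair has product 8, which forces (1,2) = 2.
2 is placed in column 3, which forces (1,3) = 4.
2 is placed in row 1, which forces (1,4) = 3.
3 is placed in column 4, which forces (2,4) = 2.
2 is placed in column 5, so (2,5) = 1.
Column 3 already has 4; hence (3,3) = 5.
Column 2 already has 2; hence (5,2) = 3.
Row 5 now contains 3; hence (5,5) = 4.
3 is placed in row 1; hence (1,1) = 1.
The two cells of cage j must have sum 5, so (2,1) = 4.
Column 2 now contains 3, leaving (2,2) = 5.
Column 3 already has 5; hence (2,3) = 3.
Row 3 already has 5, leaving (3,1) = 3.
Row 3 already has 5; hence (3,2) = 4.
Cage c's pair has sum 8, so (4,1) = 5.
Cage i's pair has product 20; hence (4,4) = 4.
Column 5 now contains 4, so (4,5) = 3.
Row 5 now contains 3; hence (5,1) = 2.
Row 5 already has 4; hence (5,4) = 5.
Filled in: 1 2 4 3 5 / 4 5 3 2 1 / 3 4 5 1 2 / 5 1 2 4 3 / 2 3 1 5 4.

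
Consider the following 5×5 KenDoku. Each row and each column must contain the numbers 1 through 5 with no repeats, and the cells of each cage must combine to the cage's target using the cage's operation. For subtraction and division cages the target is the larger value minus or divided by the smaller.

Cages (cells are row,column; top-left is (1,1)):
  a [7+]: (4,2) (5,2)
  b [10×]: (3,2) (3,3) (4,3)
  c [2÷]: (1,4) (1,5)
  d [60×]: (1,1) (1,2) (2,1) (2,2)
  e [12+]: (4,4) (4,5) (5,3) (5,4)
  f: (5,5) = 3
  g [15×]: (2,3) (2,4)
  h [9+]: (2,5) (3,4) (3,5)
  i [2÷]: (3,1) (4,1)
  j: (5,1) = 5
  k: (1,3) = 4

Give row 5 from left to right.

5 4 2 1 3

Cage k is given, so (1,3) = 4.
J is a freebie, which forces (5,1) = 5.
F is a freebie, which forces (5,5) = 3.
Row 1 needs a 5, and only (1,2) is open for it.
5 is placed in column 2; hence (4,2) = 3.
The two cells of cage a must have sum 7, which forces (5,2) = 4.
The only place for 3 in row 1 is (1,1).
Column 1 now contains 3; hence (2,1) = 4.
Cage d needs product 60, which forces (2,2) = 1.
Column 2 now contains 1, so (3,2) = 2.
2 is placed in row 3, leaving (3,1) = 1.
Row 3 already has 1, so (3,3) = 5.
Cage h has sum 9, so (3,4) = 3.
Row 3 already has 1, which forces (3,5) = 4.
Cage i's pair has quotient 2, so (4,1) = 2.
5 is placed in column 3, leaving (4,3) = 1.
Column 5 already has 4, leaving (4,5) = 5.
Column 3 now contains 1, so (5,3) = 2.
2 is placed in row 5, leaving (5,4) = 1.
Column 4 already has 1; hence (1,4) = 2.
The two cells of cage c must have quotient 2; hence (1,5) = 1.
5 is placed in column 3; hence (2,3) = 3.
Column 4 now contains 3; hence (2,4) = 5.
5 is placed in column 5, so (2,5) = 2.
Row 4 already has 5, leaving (4,4) = 4.
The full grid is 3 5 4 2 1 / 4 1 3 5 2 / 1 2 5 3 4 / 2 3 1 4 5 / 5 4 2 1 3.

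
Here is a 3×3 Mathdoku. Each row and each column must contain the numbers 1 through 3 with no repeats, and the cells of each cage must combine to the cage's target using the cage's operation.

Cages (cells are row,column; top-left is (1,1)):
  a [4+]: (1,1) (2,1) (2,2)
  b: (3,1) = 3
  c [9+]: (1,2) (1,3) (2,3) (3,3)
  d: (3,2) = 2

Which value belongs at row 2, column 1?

2

Cage a has sum 4, which forces (1,1) = 1.
Cage c has sum 9, so (1,2) = 3.
Row 1 now contains 1, so (1,3) = 2.
Cage a has sum 4, so (2,1) = 2.
Cage a has sum 4, so (2,2) = 1.
Row 2 now contains 1, which forces (2,3) = 3.
Cage b is a single given cell, which forces (3,1) = 3.
Cage d is a single given cell, so (3,2) = 2.
3 is placed in column 3, so (3,3) = 1.
The full grid is 1 3 2 / 2 1 3 / 3 2 1.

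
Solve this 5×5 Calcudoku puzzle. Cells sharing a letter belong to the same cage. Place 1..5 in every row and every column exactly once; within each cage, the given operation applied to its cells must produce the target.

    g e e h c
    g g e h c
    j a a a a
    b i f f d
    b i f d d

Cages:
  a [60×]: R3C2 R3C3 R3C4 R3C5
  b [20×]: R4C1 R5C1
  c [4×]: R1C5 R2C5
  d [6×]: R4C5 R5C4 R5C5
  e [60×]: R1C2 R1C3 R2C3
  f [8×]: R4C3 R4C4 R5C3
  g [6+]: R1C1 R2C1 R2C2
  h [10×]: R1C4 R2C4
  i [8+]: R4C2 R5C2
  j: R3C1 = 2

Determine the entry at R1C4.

J is a freebie, leaving R3C1 = 2.
Row 1 needs a 2, and only R1C4 is open for it.
Column 4 now contains 2, which forces R2C4 = 5.
Row 2 needs a 2, and only R2C2 is open for it.
In column 2, 1 can only go at R3C2, so R3C2 = 1.
Column 2 needs a 4, and only R1C2 is open for it.
Cage e has product 60, which forces R1C3 = 5.
4 is placed in row 1, leaving R1C5 = 1.
Cage e needs product 60, so R2C3 = 3.
The two cells of cage c must have product 4; hence R2C5 = 4.
Column 3 already has 3; hence R3C3 = 4.
4 is placed in row 3, which forces R3C4 = 3.
Row 3 now contains 3; hence R3C5 = 5.
Column 4 now contains 3, leaving R5C4 = 1.
Row 1 already has 1, so R1C1 = 3.
Row 2 now contains 3; hence R2C1 = 1.
Cage f has product 8, so R4C3 = 1.
Column 4 now contains 1; hence R4C4 = 4.
1 is placed in row 5, which forces R5C3 = 2.
Row 5 now contains 2, so R5C5 = 3.
4 is placed in row 4, which forces R4C1 = 5.
Cage i's pair has sum 8, leaving R4C2 = 3.
Column 5 now contains 3; hence R4C5 = 2.
Cage b needs two cells with product 20, leaving R5C1 = 4.
3 is placed in row 5; hence R5C2 = 5.
Completed grid: 3 4 5 2 1 / 1 2 3 5 4 / 2 1 4 3 5 / 5 3 1 4 2 / 4 5 2 1 3.

2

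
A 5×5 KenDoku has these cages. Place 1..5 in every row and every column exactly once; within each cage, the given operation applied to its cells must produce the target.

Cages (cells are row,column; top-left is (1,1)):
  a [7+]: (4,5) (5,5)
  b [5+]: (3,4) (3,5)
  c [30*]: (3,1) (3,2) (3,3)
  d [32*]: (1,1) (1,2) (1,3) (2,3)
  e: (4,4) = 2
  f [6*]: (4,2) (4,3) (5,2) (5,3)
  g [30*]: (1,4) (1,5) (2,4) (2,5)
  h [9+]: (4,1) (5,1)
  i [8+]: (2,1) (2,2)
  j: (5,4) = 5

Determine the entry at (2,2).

Cage d needs product 32, leaving (2,3) = 4.
E is a freebie, so (4,4) = 2.
Cage j is a single given cell, which forces (5,4) = 5.
The two cells of cage h must have sum 9; hence (4,1) = 5.
5 is placed in row 5, so (5,1) = 4.
The 4 cells of cage d must have product 32; hence (1,2) = 4.
Column 1 already has 5; hence (2,1) = 3.
Cage i needs two cells with sum 8; hence (2,2) = 5.
Row 2 now contains 3, which forces (2,4) = 1.
Row 2 already has 5; hence (2,5) = 2.
Column 1 now contains 3; hence (3,1) = 2.
2 is placed in row 3, leaving (3,2) = 3.
Row 3 already has 3, so (3,3) = 5.
Row 3 already has 3, so (3,4) = 4.
Row 3 now contains 4; hence (3,5) = 1.
Column 2 now contains 3, which forces (4,2) = 1.
Row 4 already has 1, which forces (4,3) = 3.
The two cells of cage a must have sum 7, leaving (4,5) = 4.
1 is placed in column 2, so (5,2) = 2.
2 is placed in row 5, which forces (5,3) = 1.
Cage a's pair has sum 7, which forces (5,5) = 3.
Column 1 now contains 2, leaving (1,1) = 1.
Column 3 now contains 1, which forces (1,3) = 2.
Column 4 now contains 1, which forces (1,4) = 3.
2 is placed in column 5; hence (1,5) = 5.
The full grid is 1 4 2 3 5 / 3 5 4 1 2 / 2 3 5 4 1 / 5 1 3 2 4 / 4 2 1 5 3.

5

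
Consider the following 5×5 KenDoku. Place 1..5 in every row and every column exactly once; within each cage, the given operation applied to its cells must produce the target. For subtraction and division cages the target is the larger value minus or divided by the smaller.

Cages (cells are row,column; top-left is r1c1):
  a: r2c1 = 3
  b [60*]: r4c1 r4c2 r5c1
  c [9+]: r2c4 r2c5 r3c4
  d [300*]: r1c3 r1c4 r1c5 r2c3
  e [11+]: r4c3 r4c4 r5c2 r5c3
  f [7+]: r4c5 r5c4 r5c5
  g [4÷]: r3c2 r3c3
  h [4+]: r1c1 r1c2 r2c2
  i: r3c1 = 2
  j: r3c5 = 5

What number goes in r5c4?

The 3 cells of cage h must have sum 4, so r1c1 = 1.
Cage h needs sum 4, which forces r1c2 = 2.
Cage a is given, so r2c1 = 3.
Cage h needs sum 4, leaving r2c2 = 1.
Cage d needs product 300, so r2c3 = 5.
I is a freebie, leaving r3c1 = 2.
Column 2 now contains 1, so r3c2 = 4.
4 is placed in row 3; hence r3c3 = 1.
Cage j is a single given cell; hence r3c5 = 5.
Cage d needs product 300; hence r1c4 = 5.
Row 3 already has 5, so r3c4 = 3.
Cage b needs product 60; hence r4c2 = 3.
Column 2 already has 3, which forces r5c2 = 5.
The 3 cells of cage b must have product 60, leaving r4c1 = 5.
The 4 cells of cage e must have sum 11, leaving r4c3 = 2.
Cage e has sum 11, which forces r4c4 = 1.
Row 4 already has 1, so r4c5 = 4.
5 is placed in row 5, so r5c1 = 4.
The 4 cells of cage e must have sum 11; hence r5c3 = 3.
Row 5 already has 4, so r5c4 = 2.
Row 5 now contains 2, so r5c5 = 1.
Column 3 already has 3, which forces r1c3 = 4.
4 is placed in column 5; hence r1c5 = 3.
Column 4 already has 2, leaving r2c4 = 4.
4 is placed in column 5, leaving r2c5 = 2.
Completed grid: 1 2 4 5 3 / 3 1 5 4 2 / 2 4 1 3 5 / 5 3 2 1 4 / 4 5 3 2 1.

2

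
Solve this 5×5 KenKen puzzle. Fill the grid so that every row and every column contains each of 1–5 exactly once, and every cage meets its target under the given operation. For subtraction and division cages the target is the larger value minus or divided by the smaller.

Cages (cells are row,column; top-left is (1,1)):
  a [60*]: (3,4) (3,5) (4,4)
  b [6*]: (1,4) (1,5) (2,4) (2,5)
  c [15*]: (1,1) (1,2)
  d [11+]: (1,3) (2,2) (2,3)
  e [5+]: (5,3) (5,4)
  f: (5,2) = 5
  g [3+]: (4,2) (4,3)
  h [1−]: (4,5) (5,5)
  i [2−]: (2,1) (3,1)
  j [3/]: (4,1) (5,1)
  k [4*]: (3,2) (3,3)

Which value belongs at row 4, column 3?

Cage f is a single given cell, which forces (5,2) = 5.
Cage c needs two cells with product 15, leaving (1,1) = 5.
Column 2 now contains 5, which forces (1,2) = 3.
Row 1 needs a 4, and only (1,3) is open for it.
The two cells of cage k must have product 4, which forces (3,2) = 4.
Column 3 now contains 4, leaving (3,3) = 1.
Column 3 already has 1, so (4,3) = 2.
Column 3 now contains 2; hence (5,3) = 3.
Column 2 now contains 4; hence (2,2) = 2.
Column 3 already has 3, leaving (2,3) = 5.
Cage j needs two cells with quotient 3, so (4,1) = 3.
Row 4 already has 2, leaving (4,2) = 1.
Cage a has product 60, which forces (4,4) = 4.
1 is placed in row 4; hence (4,5) = 5.
3 is placed in row 5, so (5,1) = 1.
Cage e's pair has sum 5, which forces (5,4) = 2.
Row 5 already has 2, so (5,5) = 4.
2 is placed in column 4, so (1,4) = 1.
Cage b has product 6, which forces (1,5) = 2.
Column 1 already has 1, which forces (2,1) = 4.
The 4 cells of cage b must have product 6, so (2,4) = 3.
Cage b needs product 6, leaving (2,5) = 1.
3 is placed in column 1, which forces (3,1) = 2.
Cage a has product 60, which forces (3,4) = 5.
Column 5 now contains 5, so (3,5) = 3.
Filled in: 5 3 4 1 2 / 4 2 5 3 1 / 2 4 1 5 3 / 3 1 2 4 5 / 1 5 3 2 4.

2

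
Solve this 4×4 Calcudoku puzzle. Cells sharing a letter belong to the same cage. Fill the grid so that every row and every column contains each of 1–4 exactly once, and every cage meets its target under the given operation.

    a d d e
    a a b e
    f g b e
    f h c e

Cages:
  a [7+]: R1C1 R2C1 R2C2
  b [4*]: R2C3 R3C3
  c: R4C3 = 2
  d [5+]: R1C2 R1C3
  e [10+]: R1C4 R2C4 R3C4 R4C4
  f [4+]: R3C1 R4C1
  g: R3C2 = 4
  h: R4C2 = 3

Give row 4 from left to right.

G is a freebie, leaving R3C2 = 4.
Row 3 already has 4, which forces R3C3 = 1.
Cage h is given, which forces R4C2 = 3.
Cage c is a single given cell, so R4C3 = 2.
Column 3 now contains 1, leaving R2C3 = 4.
1 is placed in row 3, which forces R3C1 = 3.
Row 3 already has 3, so R3C4 = 2.
3 is placed in row 4, leaving R4C1 = 1.
Row 4 now contains 1, leaving R4C4 = 4.
Cage a needs sum 7, which forces R1C1 = 4.
Cage d needs two cells with sum 5, so R1C2 = 2.
4 is placed in column 3, so R1C3 = 3.
Row 1 now contains 3, so R1C4 = 1.
Column 1 now contains 1, leaving R2C1 = 2.
Cage a needs sum 7, which forces R2C2 = 1.
Column 4 already has 1, which forces R2C4 = 3.
Filled in: 4 2 3 1 / 2 1 4 3 / 3 4 1 2 / 1 3 2 4.

1 3 2 4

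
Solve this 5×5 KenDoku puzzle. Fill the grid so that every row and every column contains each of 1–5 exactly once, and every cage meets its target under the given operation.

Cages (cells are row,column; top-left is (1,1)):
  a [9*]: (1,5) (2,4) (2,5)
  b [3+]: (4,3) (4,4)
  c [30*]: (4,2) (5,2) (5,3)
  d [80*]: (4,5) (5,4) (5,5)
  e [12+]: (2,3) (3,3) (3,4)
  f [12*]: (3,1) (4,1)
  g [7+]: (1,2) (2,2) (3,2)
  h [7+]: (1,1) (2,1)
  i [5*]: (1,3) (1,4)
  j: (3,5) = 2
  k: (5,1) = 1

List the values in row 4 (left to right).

Cage a has product 9, which forces (1,5) = 3.
Cage a has product 9, which forces (2,4) = 3.
Cage a needs product 9, leaving (2,5) = 1.
Cage j is a single given cell, leaving (3,5) = 2.
Cage d needs product 80; hence (4,5) = 4.
Cage k is given, which forces (5,1) = 1.
The 3 cells of cage d must have product 80, so (5,4) = 4.
Cage d has product 80, so (5,5) = 5.
Cage e has sum 12, leaving (2,3) = 4.
Cage f needs two cells with product 12, which forces (3,1) = 4.
Row 3 already has 4, leaving (3,2) = 1.
The 3 cells of cage e must have sum 12, so (3,3) = 3.
Column 4 now contains 4, leaving (3,4) = 5.
4 is placed in row 4; hence (4,1) = 3.
The 3 cells of cage c must have product 30, so (4,2) = 5.
Column 3 now contains 3, which forces (5,3) = 2.
The 3 cells of cage g must have sum 7; hence (1,2) = 4.
Cage i needs two cells with product 5, so (1,3) = 5.
Column 4 already has 5, which forces (1,4) = 1.
Row 2 now contains 4, so (2,2) = 2.
2 is placed in column 3, leaving (4,3) = 1.
The two cells of cage b must have sum 3, leaving (4,4) = 2.
Row 5 now contains 2, leaving (5,2) = 3.
5 is placed in row 1; hence (1,1) = 2.
2 is placed in row 2; hence (2,1) = 5.
Filled in: 2 4 5 1 3 / 5 2 4 3 1 / 4 1 3 5 2 / 3 5 1 2 4 / 1 3 2 4 5.

3 5 1 2 4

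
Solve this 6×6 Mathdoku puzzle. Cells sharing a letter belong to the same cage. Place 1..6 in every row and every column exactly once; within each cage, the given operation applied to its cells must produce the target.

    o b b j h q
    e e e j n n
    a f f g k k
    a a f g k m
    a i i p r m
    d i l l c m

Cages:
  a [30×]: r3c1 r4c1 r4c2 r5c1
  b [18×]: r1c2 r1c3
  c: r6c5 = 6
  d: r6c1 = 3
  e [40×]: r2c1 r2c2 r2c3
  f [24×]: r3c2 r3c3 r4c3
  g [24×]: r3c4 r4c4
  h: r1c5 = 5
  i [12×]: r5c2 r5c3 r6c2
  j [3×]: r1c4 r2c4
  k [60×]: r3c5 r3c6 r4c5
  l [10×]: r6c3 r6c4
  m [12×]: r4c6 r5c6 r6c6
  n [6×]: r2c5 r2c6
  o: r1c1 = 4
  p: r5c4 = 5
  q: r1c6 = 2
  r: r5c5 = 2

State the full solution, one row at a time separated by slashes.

4 6 3 1 5 2 / 2 5 4 3 1 6 / 1 2 6 4 3 5 / 5 1 2 6 4 3 / 6 3 1 5 2 4 / 3 4 5 2 6 1

Cage o is given, which forces r1c1 = 4.
H is a freebie; hence r1c5 = 5.
Q is a freebie, which forces r1c6 = 2.
Cage p is given, so r5c4 = 5.
Cage r is given, so r5c5 = 2.
Cage d is given, which forces r6c1 = 3.
Column 4 now contains 5; hence r6c4 = 2.
Cage c is given, leaving r6c5 = 6.
Cage n needs two cells with product 6; hence r2c5 = 1.
Cage n needs two cells with product 6, leaving r2c6 = 6.
Cage k has product 60; hence r3c6 = 5.
2 is placed in row 6, which forces r6c3 = 5.
Cage j needs two cells with product 3, which forces r1c4 = 1.
Row 2 already has 1; hence r2c4 = 3.
Cage a has product 30, so r4c1 = 5.
Column 1 now contains 5, leaving r2c1 = 2.
Cage e needs product 40, which forces r2c2 = 5.
Cage e has product 40; hence r2c3 = 4.
Cage a has product 30, so r4c2 = 1.
1 is placed in column 2, which forces r6c2 = 4.
Row 6 now contains 4, leaving r6c6 = 1.
Column 2 already has 4; hence r3c2 = 2.
Cage f has product 24; hence r3c3 = 6.
6 is placed in row 3, so r3c4 = 4.
Row 3 now contains 4; hence r3c5 = 3.
Cage f has product 24, so r4c3 = 2.
Column 4 now contains 4, leaving r4c4 = 6.
Column 5 now contains 3, which forces r4c5 = 4.
Row 4 already has 4, so r4c6 = 3.
Column 2 already has 4; hence r5c2 = 3.
Cage i needs product 12, leaving r5c3 = 1.
3 is placed in column 6, which forces r5c6 = 4.
Column 2 now contains 3; hence r1c2 = 6.
Column 3 now contains 6, so r1c3 = 3.
6 is placed in row 3, leaving r3c1 = 1.
1 is placed in row 5, which forces r5c1 = 6.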